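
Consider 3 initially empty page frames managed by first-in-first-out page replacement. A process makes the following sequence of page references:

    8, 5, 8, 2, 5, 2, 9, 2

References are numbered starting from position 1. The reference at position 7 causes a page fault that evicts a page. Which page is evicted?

8

pos 1: 8 → miss, frames (8)
pos 2: 5 → miss, frames (8 5)
pos 3: 8 → hit
pos 4: 2 → miss, frames (8 5 2)
pos 5: 5 → hit
pos 6: 2 → hit
pos 7: 9 → miss, evict 8, frames (5 2 9)
At position 7, page 8 is evicted.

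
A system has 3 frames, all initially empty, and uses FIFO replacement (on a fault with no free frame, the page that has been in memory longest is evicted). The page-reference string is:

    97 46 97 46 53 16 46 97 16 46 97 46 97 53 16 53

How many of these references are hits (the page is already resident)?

8

97 -> fault, frames (97)
46 -> fault, frames (97 46)
97 -> hit
46 -> hit
53 -> fault, frames (97 46 53)
16 -> fault, evict 97, frames (46 53 16)
46 -> hit
97 -> fault, evict 46, frames (53 16 97)
16 -> hit
46 -> fault, evict 53, frames (16 97 46)
97 -> hit
46 -> hit
97 -> hit
53 -> fault, evict 16, frames (97 46 53)
16 -> fault, evict 97, frames (46 53 16)
53 -> hit
Hits: 8.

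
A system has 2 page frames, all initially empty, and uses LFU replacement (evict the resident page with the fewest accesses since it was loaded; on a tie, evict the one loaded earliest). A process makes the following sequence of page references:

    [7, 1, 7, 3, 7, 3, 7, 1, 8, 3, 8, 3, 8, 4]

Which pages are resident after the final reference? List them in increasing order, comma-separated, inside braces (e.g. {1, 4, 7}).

7 → fault, frames [7]
1 → fault, frames [7, 1]
7 → hit
3 → fault, evict 1, frames [7, 3]
7 → hit
3 → hit
7 → hit
1 → fault, evict 3, frames [7, 1]
8 → fault, evict 1, frames [7, 8]
3 → fault, evict 8, frames [7, 3]
8 → fault, evict 3, frames [7, 8]
3 → fault, evict 8, frames [7, 3]
8 → fault, evict 3, frames [7, 8]
4 → fault, evict 8, frames [7, 4]

{4, 7}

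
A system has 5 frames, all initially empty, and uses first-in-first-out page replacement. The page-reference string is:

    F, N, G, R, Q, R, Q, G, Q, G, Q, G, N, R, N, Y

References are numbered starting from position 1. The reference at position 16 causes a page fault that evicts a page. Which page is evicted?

pos 1: F → fault, frames {F}
pos 2: N → fault, frames {F,N}
pos 3: G → fault, frames {F,N,G}
pos 4: R → fault, frames {F,N,G,R}
pos 5: Q → fault, frames {F,N,G,R,Q}
pos 6: R → hit
pos 7: Q → hit
pos 8: G → hit
pos 9: Q → hit
pos 10: G → hit
pos 11: Q → hit
pos 12: G → hit
pos 13: N → hit
pos 14: R → hit
pos 15: N → hit
pos 16: Y → fault, evict F, frames {N,G,R,Q,Y}
At position 16, page F is evicted.

F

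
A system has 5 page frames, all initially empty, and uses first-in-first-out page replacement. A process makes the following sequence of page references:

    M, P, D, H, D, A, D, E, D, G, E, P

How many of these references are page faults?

8

M → fault, frames {M}
P → fault, frames {M,P}
D → fault, frames {M,P,D}
H → fault, frames {M,P,D,H}
D → hit
A → fault, frames {M,P,D,H,A}
D → hit
E → fault, evict M, frames {P,D,H,A,E}
D → hit
G → fault, evict P, frames {D,H,A,E,G}
E → hit
P → fault, evict D, frames {H,A,E,G,P}
Page faults: 8.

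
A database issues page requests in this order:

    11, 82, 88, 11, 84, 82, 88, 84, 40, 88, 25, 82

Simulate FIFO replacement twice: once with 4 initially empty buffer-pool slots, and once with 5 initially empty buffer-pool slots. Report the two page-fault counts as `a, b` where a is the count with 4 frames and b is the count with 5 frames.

7, 6

4 frames: F F F . F . . . F . F F → 7 faults.
5 frames: F F F . F . . . F . F . → 6 faults.
6 < 7: adding a frame reduced faults, as is typical.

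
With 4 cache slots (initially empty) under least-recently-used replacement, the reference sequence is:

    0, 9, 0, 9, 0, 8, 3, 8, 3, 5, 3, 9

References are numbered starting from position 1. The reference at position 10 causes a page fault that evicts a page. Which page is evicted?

pos 1: 0 -> fault, frames {0}
pos 2: 9 -> fault, frames {0,9}
pos 3: 0 -> hit
pos 4: 9 -> hit
pos 5: 0 -> hit
pos 6: 8 -> fault, frames {9,0,8}
pos 7: 3 -> fault, frames {9,0,8,3}
pos 8: 8 -> hit
pos 9: 3 -> hit
pos 10: 5 -> fault, evict 9, frames {0,8,3,5}
At position 10, page 9 is evicted.

9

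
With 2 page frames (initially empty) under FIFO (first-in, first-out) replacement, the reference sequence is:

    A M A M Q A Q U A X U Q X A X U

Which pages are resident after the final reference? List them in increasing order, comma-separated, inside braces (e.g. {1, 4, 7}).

{U, X}

A → fault, frames [A]
M → fault, frames [A, M]
A → hit
M → hit
Q → fault, evict A, frames [M, Q]
A → fault, evict M, frames [Q, A]
Q → hit
U → fault, evict Q, frames [A, U]
A → hit
X → fault, evict A, frames [U, X]
U → hit
Q → fault, evict U, frames [X, Q]
X → hit
A → fault, evict X, frames [Q, A]
X → fault, evict Q, frames [A, X]
U → fault, evict A, frames [X, U]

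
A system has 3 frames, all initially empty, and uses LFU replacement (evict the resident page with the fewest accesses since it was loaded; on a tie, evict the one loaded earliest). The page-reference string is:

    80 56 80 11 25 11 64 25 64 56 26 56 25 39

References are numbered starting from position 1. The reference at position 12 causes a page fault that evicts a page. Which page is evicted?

pos 1: 80 -> fault, frames (80)
pos 2: 56 -> fault, frames (80 56)
pos 3: 80 -> hit
pos 4: 11 -> fault, frames (80 56 11)
pos 5: 25 -> fault, evict 56, frames (80 11 25)
pos 6: 11 -> hit
pos 7: 64 -> fault, evict 25, frames (80 11 64)
pos 8: 25 -> fault, evict 64, frames (80 11 25)
pos 9: 64 -> fault, evict 25, frames (80 11 64)
pos 10: 56 -> fault, evict 64, frames (80 11 56)
pos 11: 26 -> fault, evict 56, frames (80 11 26)
pos 12: 56 -> fault, evict 26, frames (80 11 56)
At position 12, page 26 is evicted.

26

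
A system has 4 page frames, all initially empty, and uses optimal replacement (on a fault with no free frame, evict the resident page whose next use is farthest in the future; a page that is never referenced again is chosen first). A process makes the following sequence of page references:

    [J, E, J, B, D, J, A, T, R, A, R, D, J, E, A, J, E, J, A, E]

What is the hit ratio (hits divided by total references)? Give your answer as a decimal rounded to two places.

J -> fault, frames (J)
E -> fault, frames (J E)
J -> hit
B -> fault, frames (J E B)
D -> fault, frames (J E B D)
J -> hit
A -> fault, evict B, frames (J E D A)
T -> fault, evict E, frames (J D A T)
R -> fault, evict T, frames (J D A R)
A -> hit
R -> hit
D -> hit
J -> hit
E -> fault, evict R, frames (J D A E)
A -> hit
J -> hit
E -> hit
J -> hit
A -> hit
E -> hit
Hits: 12 of 20 references → 12/20 = 0.6000.

0.60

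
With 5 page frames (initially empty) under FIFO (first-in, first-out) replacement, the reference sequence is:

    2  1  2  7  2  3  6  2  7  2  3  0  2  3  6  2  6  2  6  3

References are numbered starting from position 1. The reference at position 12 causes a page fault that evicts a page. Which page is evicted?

pos 1: 2 → fault, frames {2}
pos 2: 1 → fault, frames {2,1}
pos 3: 2 → hit
pos 4: 7 → fault, frames {2,1,7}
pos 5: 2 → hit
pos 6: 3 → fault, frames {2,1,7,3}
pos 7: 6 → fault, frames {2,1,7,3,6}
pos 8: 2 → hit
pos 9: 7 → hit
pos 10: 2 → hit
pos 11: 3 → hit
pos 12: 0 → fault, evict 2, frames {1,7,3,6,0}
At position 12, page 2 is evicted.

2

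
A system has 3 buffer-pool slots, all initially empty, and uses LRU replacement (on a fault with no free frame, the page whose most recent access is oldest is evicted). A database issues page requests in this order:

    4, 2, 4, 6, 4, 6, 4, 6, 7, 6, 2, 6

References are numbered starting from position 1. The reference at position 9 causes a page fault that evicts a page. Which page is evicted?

2

pos 1: 4 -> fault, frames {4}
pos 2: 2 -> fault, frames {4,2}
pos 3: 4 -> hit
pos 4: 6 -> fault, frames {2,4,6}
pos 5: 4 -> hit
pos 6: 6 -> hit
pos 7: 4 -> hit
pos 8: 6 -> hit
pos 9: 7 -> fault, evict 2, frames {4,6,7}
At position 9, page 2 is evicted.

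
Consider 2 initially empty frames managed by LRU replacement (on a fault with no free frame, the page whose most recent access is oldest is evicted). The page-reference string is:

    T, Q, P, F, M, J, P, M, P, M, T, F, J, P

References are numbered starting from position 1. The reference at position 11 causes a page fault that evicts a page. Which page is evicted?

pos 1: T: fault, frames {T}
pos 2: Q: fault, frames {T,Q}
pos 3: P: fault, evict T, frames {Q,P}
pos 4: F: fault, evict Q, frames {P,F}
pos 5: M: fault, evict P, frames {F,M}
pos 6: J: fault, evict F, frames {M,J}
pos 7: P: fault, evict M, frames {J,P}
pos 8: M: fault, evict J, frames {P,M}
pos 9: P: hit
pos 10: M: hit
pos 11: T: fault, evict P, frames {M,T}
At position 11, page P is evicted.

P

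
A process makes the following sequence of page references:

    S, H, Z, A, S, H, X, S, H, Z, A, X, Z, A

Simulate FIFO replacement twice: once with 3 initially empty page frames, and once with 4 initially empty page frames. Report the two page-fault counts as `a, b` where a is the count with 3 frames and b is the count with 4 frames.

9, 10

3 frames: F F F F F F F . . F F . . . → 9 faults.
4 frames: F F F F . . F F F F F F . . → 10 faults.
10 > 9: adding a frame increased faults — Belady's anomaly.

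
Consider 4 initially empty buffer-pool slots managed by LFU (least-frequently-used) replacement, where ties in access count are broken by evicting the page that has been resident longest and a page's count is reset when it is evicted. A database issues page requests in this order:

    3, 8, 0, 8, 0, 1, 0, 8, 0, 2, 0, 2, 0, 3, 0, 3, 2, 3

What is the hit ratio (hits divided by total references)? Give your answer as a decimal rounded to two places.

0.67

3 → fault, frames (3)
8 → fault, frames (3 8)
0 → fault, frames (3 8 0)
8 → hit
0 → hit
1 → fault, frames (3 8 0 1)
0 → hit
8 → hit
0 → hit
2 → fault, evict 3, frames (8 0 1 2)
0 → hit
2 → hit
0 → hit
3 → fault, evict 1, frames (8 0 2 3)
0 → hit
3 → hit
2 → hit
3 → hit
Hits: 12 of 18 references → 12/18 = 0.6667.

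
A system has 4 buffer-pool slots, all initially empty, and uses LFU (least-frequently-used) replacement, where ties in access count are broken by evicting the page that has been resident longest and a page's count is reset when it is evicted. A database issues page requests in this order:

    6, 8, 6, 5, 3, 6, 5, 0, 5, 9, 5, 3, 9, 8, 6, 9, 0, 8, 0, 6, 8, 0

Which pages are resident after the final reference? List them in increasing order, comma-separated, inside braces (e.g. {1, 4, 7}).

{0, 5, 6, 9}

6: fault, frames (6)
8: fault, frames (6 8)
6: hit
5: fault, frames (6 8 5)
3: fault, frames (6 8 5 3)
6: hit
5: hit
0: fault, evict 8, frames (6 5 3 0)
5: hit
9: fault, evict 3, frames (6 5 0 9)
5: hit
3: fault, evict 0, frames (6 5 9 3)
9: hit
8: fault, evict 3, frames (6 5 9 8)
6: hit
9: hit
0: fault, evict 8, frames (6 5 9 0)
8: fault, evict 0, frames (6 5 9 8)
0: fault, evict 8, frames (6 5 9 0)
6: hit
8: fault, evict 0, frames (6 5 9 8)
0: fault, evict 8, frames (6 5 9 0)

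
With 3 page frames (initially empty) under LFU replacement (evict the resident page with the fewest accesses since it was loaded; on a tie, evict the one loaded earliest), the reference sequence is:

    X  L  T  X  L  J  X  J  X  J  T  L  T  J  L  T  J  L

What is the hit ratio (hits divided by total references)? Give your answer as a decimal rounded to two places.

X -> fault, frames [X]
L -> fault, frames [X, L]
T -> fault, frames [X, L, T]
X -> hit
L -> hit
J -> fault, evict T, frames [X, L, J]
X -> hit
J -> hit
X -> hit
J -> hit
T -> fault, evict L, frames [X, J, T]
L -> fault, evict T, frames [X, J, L]
T -> fault, evict L, frames [X, J, T]
J -> hit
L -> fault, evict T, frames [X, J, L]
T -> fault, evict L, frames [X, J, T]
J -> hit
L -> fault, evict T, frames [X, J, L]
Hits: 8 of 18 references → 8/18 = 0.4444.

0.44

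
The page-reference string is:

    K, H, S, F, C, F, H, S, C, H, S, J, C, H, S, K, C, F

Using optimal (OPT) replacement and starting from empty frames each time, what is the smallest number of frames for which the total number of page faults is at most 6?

6

f=1: 18 faults
f=2: 13 faults
f=3: 10 faults
f=4: 8 faults
f=5: 7 faults
f=6: 6 faults
Smallest f with faults ≤ 6 is 6.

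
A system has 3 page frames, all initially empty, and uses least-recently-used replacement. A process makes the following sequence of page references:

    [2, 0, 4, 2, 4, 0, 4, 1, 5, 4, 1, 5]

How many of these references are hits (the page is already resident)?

7

2 → miss, frames [2]
0 → miss, frames [2, 0]
4 → miss, frames [2, 0, 4]
2 → hit
4 → hit
0 → hit
4 → hit
1 → miss, evict 2, frames [0, 4, 1]
5 → miss, evict 0, frames [4, 1, 5]
4 → hit
1 → hit
5 → hit
Hits: 7.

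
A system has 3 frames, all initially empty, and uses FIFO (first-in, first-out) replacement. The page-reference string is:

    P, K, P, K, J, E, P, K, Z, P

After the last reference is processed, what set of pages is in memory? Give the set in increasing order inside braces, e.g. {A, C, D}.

P: fault, frames {P}
K: fault, frames {P,K}
P: hit
K: hit
J: fault, frames {P,K,J}
E: fault, evict P, frames {K,J,E}
P: fault, evict K, frames {J,E,P}
K: fault, evict J, frames {E,P,K}
Z: fault, evict E, frames {P,K,Z}
P: hit

{K, P, Z}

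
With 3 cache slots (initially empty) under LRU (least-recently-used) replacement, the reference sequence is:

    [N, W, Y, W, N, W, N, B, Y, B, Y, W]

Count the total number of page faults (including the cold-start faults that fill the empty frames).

N → miss, frames [N]
W → miss, frames [N, W]
Y → miss, frames [N, W, Y]
W → hit
N → hit
W → hit
N → hit
B → miss, evict Y, frames [W, N, B]
Y → miss, evict W, frames [N, B, Y]
B → hit
Y → hit
W → miss, evict N, frames [B, Y, W]
Page faults: 6.

6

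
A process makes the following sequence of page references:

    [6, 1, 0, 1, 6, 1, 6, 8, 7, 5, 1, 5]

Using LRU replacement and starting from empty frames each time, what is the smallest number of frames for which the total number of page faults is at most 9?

f=1: 12 faults
f=2: 8 faults
f=3: 7 faults
f=4: 7 faults
f=5: 6 faults
f=6: 6 faults
Smallest f with faults ≤ 9 is 2.

2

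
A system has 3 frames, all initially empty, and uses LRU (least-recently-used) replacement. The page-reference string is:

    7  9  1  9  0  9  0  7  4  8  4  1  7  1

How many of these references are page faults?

9

7: miss, frames [7]
9: miss, frames [7, 9]
1: miss, frames [7, 9, 1]
9: hit
0: miss, evict 7, frames [1, 9, 0]
9: hit
0: hit
7: miss, evict 1, frames [9, 0, 7]
4: miss, evict 9, frames [0, 7, 4]
8: miss, evict 0, frames [7, 4, 8]
4: hit
1: miss, evict 7, frames [8, 4, 1]
7: miss, evict 8, frames [4, 1, 7]
1: hit
Page faults: 9.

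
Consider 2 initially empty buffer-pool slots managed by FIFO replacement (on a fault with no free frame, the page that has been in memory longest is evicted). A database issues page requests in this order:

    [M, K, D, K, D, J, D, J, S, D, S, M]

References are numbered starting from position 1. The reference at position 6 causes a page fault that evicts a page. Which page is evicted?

pos 1: M → fault, frames {M}
pos 2: K → fault, frames {M,K}
pos 3: D → fault, evict M, frames {K,D}
pos 4: K → hit
pos 5: D → hit
pos 6: J → fault, evict K, frames {D,J}
At position 6, page K is evicted.

K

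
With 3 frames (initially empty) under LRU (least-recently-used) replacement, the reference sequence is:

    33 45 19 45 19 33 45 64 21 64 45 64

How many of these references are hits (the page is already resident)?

33: miss, frames [33]
45: miss, frames [33, 45]
19: miss, frames [33, 45, 19]
45: hit
19: hit
33: hit
45: hit
64: miss, evict 19, frames [33, 45, 64]
21: miss, evict 33, frames [45, 64, 21]
64: hit
45: hit
64: hit
Hits: 7.

7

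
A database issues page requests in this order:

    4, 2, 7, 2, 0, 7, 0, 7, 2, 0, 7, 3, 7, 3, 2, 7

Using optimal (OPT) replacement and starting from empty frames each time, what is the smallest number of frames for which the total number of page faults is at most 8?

f=1: 16 faults
f=2: 8 faults
f=3: 5 faults
f=4: 5 faults
f=5: 5 faults
Smallest f with faults ≤ 8 is 2.

2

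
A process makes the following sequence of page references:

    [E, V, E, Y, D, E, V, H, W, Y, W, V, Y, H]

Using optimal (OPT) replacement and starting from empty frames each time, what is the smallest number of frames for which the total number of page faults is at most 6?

f=1: 14 faults
f=2: 10 faults
f=3: 8 faults
f=4: 6 faults
f=5: 6 faults
f=6: 6 faults
Smallest f with faults ≤ 6 is 4.

4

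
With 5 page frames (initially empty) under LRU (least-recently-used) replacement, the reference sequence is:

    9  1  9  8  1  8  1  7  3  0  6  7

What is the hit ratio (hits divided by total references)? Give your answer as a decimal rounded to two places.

0.42

9: miss, frames (9)
1: miss, frames (9 1)
9: hit
8: miss, frames (1 9 8)
1: hit
8: hit
1: hit
7: miss, frames (9 8 1 7)
3: miss, frames (9 8 1 7 3)
0: miss, evict 9, frames (8 1 7 3 0)
6: miss, evict 8, frames (1 7 3 0 6)
7: hit
Hits: 5 of 12 references → 5/12 = 0.4167.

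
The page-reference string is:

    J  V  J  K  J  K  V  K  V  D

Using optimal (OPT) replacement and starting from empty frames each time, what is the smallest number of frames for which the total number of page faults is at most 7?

f=1: 10 faults
f=2: 5 faults
f=3: 4 faults
f=4: 4 faults
Smallest f with faults ≤ 7 is 2.

2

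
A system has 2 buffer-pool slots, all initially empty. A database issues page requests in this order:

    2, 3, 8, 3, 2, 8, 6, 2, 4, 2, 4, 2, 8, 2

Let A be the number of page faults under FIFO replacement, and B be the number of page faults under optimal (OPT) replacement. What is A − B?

Under FIFO: F F F . F . F . F F . . F . → 8 faults.
Under OPT: F F F . F . F . F . . . F . → 7 faults.
A − B = 8 − 7 = 1.

1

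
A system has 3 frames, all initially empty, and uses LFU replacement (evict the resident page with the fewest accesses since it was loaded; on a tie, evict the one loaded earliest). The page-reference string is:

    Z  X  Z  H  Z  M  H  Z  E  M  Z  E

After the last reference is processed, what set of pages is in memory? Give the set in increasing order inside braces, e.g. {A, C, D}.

Z: fault, frames [Z]
X: fault, frames [Z, X]
Z: hit
H: fault, frames [Z, X, H]
Z: hit
M: fault, evict X, frames [Z, H, M]
H: hit
Z: hit
E: fault, evict M, frames [Z, H, E]
M: fault, evict E, frames [Z, H, M]
Z: hit
E: fault, evict M, frames [Z, H, E]

{E, H, Z}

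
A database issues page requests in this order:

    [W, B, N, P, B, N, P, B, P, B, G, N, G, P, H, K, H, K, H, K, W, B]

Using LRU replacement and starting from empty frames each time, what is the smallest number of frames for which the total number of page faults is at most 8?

7

f=1: 22 faults
f=2: 15 faults
f=3: 11 faults
f=4: 9 faults
f=5: 9 faults
f=6: 9 faults
f=7: 7 faults
Smallest f with faults ≤ 8 is 7.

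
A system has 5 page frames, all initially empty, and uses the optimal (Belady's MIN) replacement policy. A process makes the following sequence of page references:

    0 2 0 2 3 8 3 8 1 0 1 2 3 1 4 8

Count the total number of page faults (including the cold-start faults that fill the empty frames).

6

0: miss, frames {0}
2: miss, frames {0,2}
0: hit
2: hit
3: miss, frames {0,2,3}
8: miss, frames {0,2,3,8}
3: hit
8: hit
1: miss, frames {0,2,3,8,1}
0: hit
1: hit
2: hit
3: hit
1: hit
4: miss, evict 1, frames {0,2,3,8,4}
8: hit
Page faults: 6.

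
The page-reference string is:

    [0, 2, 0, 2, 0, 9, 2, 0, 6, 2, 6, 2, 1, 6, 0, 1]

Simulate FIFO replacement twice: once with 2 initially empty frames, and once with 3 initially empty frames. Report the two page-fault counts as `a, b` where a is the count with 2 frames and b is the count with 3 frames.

10, 6

2 frames: F F . . . F . F F F . . F F F F → 10 faults.
3 frames: F F . . . F . . F . . . F . F . → 6 faults.
6 < 10: adding a frame reduced faults, as is typical.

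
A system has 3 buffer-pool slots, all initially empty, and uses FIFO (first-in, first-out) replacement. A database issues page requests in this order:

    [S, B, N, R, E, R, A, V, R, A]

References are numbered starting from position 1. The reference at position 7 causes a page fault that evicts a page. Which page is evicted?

pos 1: S: miss, frames (S)
pos 2: B: miss, frames (S B)
pos 3: N: miss, frames (S B N)
pos 4: R: miss, evict S, frames (B N R)
pos 5: E: miss, evict B, frames (N R E)
pos 6: R: hit
pos 7: A: miss, evict N, frames (R E A)
At position 7, page N is evicted.

N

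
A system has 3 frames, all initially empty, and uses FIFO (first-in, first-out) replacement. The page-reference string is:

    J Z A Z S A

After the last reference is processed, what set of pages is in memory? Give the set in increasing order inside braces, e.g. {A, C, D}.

J: miss, frames (J)
Z: miss, frames (J Z)
A: miss, frames (J Z A)
Z: hit
S: miss, evict J, frames (Z A S)
A: hit

{A, S, Z}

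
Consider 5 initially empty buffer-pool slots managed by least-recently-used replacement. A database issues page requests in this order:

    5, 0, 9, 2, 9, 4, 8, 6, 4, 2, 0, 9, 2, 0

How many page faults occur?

9

5 → fault, frames (5)
0 → fault, frames (5 0)
9 → fault, frames (5 0 9)
2 → fault, frames (5 0 9 2)
9 → hit
4 → fault, frames (5 0 2 9 4)
8 → fault, evict 5, frames (0 2 9 4 8)
6 → fault, evict 0, frames (2 9 4 8 6)
4 → hit
2 → hit
0 → fault, evict 9, frames (8 6 4 2 0)
9 → fault, evict 8, frames (6 4 2 0 9)
2 → hit
0 → hit
Page faults: 9.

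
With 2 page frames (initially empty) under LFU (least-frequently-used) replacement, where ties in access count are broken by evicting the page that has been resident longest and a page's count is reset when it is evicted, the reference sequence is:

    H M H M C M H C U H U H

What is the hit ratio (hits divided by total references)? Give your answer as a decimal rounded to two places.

0.25

H → fault, frames {H}
M → fault, frames {H,M}
H → hit
M → hit
C → fault, evict H, frames {M,C}
M → hit
H → fault, evict C, frames {M,H}
C → fault, evict H, frames {M,C}
U → fault, evict C, frames {M,U}
H → fault, evict U, frames {M,H}
U → fault, evict H, frames {M,U}
H → fault, evict U, frames {M,H}
Hits: 3 of 12 references → 3/12 = 0.2500.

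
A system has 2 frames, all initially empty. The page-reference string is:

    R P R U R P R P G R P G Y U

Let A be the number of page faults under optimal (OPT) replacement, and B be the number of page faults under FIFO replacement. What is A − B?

-3

Under OPT: F F . F . F . . F . F . F F → 8 faults.
Under FIFO: F F . F F F . . F F F F F F → 11 faults.
A − B = 8 − 11 = -3.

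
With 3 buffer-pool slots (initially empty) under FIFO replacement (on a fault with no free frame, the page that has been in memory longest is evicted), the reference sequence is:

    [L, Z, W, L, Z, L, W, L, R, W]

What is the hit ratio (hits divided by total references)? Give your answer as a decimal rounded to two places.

0.60

L: miss, frames [L]
Z: miss, frames [L, Z]
W: miss, frames [L, Z, W]
L: hit
Z: hit
L: hit
W: hit
L: hit
R: miss, evict L, frames [Z, W, R]
W: hit
Hits: 6 of 10 references → 6/10 = 0.6000.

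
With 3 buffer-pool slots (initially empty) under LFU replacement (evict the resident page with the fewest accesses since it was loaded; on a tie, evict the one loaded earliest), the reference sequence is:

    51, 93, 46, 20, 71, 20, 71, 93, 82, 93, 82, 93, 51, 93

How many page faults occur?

51 -> miss, frames [51]
93 -> miss, frames [51, 93]
46 -> miss, frames [51, 93, 46]
20 -> miss, evict 51, frames [93, 46, 20]
71 -> miss, evict 93, frames [46, 20, 71]
20 -> hit
71 -> hit
93 -> miss, evict 46, frames [20, 71, 93]
82 -> miss, evict 93, frames [20, 71, 82]
93 -> miss, evict 82, frames [20, 71, 93]
82 -> miss, evict 93, frames [20, 71, 82]
93 -> miss, evict 82, frames [20, 71, 93]
51 -> miss, evict 93, frames [20, 71, 51]
93 -> miss, evict 51, frames [20, 71, 93]
Page faults: 12.

12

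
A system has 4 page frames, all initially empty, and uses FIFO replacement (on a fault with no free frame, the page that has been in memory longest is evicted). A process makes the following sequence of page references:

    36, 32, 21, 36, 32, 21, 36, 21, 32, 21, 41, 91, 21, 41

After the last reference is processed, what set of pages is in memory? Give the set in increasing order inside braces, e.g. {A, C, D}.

{21, 32, 41, 91}

36 → fault, frames [36]
32 → fault, frames [36, 32]
21 → fault, frames [36, 32, 21]
36 → hit
32 → hit
21 → hit
36 → hit
21 → hit
32 → hit
21 → hit
41 → fault, frames [36, 32, 21, 41]
91 → fault, evict 36, frames [32, 21, 41, 91]
21 → hit
41 → hit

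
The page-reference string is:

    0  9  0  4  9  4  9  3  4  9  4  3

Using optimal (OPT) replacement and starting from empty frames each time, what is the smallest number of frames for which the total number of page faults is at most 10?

f=1: 12 faults
f=2: 6 faults
f=3: 4 faults
f=4: 4 faults
Smallest f with faults ≤ 10 is 2.

2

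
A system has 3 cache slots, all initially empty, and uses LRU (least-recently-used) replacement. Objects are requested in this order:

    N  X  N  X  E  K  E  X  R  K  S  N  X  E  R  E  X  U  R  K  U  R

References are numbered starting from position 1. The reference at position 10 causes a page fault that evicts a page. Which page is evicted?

E

pos 1: N → miss, frames {N}
pos 2: X → miss, frames {N,X}
pos 3: N → hit
pos 4: X → hit
pos 5: E → miss, frames {N,X,E}
pos 6: K → miss, evict N, frames {X,E,K}
pos 7: E → hit
pos 8: X → hit
pos 9: R → miss, evict K, frames {E,X,R}
pos 10: K → miss, evict E, frames {X,R,K}
At position 10, page E is evicted.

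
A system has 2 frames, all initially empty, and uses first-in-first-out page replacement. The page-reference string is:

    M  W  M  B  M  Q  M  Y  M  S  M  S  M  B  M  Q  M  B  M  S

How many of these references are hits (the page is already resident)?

6

M: fault, frames (M)
W: fault, frames (M W)
M: hit
B: fault, evict M, frames (W B)
M: fault, evict W, frames (B M)
Q: fault, evict B, frames (M Q)
M: hit
Y: fault, evict M, frames (Q Y)
M: fault, evict Q, frames (Y M)
S: fault, evict Y, frames (M S)
M: hit
S: hit
M: hit
B: fault, evict M, frames (S B)
M: fault, evict S, frames (B M)
Q: fault, evict B, frames (M Q)
M: hit
B: fault, evict M, frames (Q B)
M: fault, evict Q, frames (B M)
S: fault, evict B, frames (M S)
Hits: 6.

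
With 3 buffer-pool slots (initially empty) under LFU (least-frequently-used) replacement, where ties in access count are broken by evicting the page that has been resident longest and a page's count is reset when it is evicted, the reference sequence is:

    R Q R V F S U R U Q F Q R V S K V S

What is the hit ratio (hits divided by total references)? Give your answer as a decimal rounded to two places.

0.22

R: fault, frames [R]
Q: fault, frames [R, Q]
R: hit
V: fault, frames [R, Q, V]
F: fault, evict Q, frames [R, V, F]
S: fault, evict V, frames [R, F, S]
U: fault, evict F, frames [R, S, U]
R: hit
U: hit
Q: fault, evict S, frames [R, U, Q]
F: fault, evict Q, frames [R, U, F]
Q: fault, evict F, frames [R, U, Q]
R: hit
V: fault, evict Q, frames [R, U, V]
S: fault, evict V, frames [R, U, S]
K: fault, evict S, frames [R, U, K]
V: fault, evict K, frames [R, U, V]
S: fault, evict V, frames [R, U, S]
Hits: 4 of 18 references → 4/18 = 0.2222.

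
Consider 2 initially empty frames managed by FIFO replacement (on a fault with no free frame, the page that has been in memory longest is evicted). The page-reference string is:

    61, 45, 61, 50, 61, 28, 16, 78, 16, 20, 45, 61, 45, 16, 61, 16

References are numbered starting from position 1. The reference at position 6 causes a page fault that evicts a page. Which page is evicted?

50

pos 1: 61 -> miss, frames [61]
pos 2: 45 -> miss, frames [61, 45]
pos 3: 61 -> hit
pos 4: 50 -> miss, evict 61, frames [45, 50]
pos 5: 61 -> miss, evict 45, frames [50, 61]
pos 6: 28 -> miss, evict 50, frames [61, 28]
At position 6, page 50 is evicted.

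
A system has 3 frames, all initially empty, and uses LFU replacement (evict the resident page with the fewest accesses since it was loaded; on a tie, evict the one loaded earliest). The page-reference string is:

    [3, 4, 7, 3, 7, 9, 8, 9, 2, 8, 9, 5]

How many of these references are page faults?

10

3: fault, frames {3}
4: fault, frames {3,4}
7: fault, frames {3,4,7}
3: hit
7: hit
9: fault, evict 4, frames {3,7,9}
8: fault, evict 9, frames {3,7,8}
9: fault, evict 8, frames {3,7,9}
2: fault, evict 9, frames {3,7,2}
8: fault, evict 2, frames {3,7,8}
9: fault, evict 8, frames {3,7,9}
5: fault, evict 9, frames {3,7,5}
Page faults: 10.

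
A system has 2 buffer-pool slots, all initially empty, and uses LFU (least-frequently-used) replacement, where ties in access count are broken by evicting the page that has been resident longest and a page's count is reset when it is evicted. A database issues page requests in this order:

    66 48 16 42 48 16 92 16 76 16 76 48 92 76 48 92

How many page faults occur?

66 → fault, frames {66}
48 → fault, frames {66,48}
16 → fault, evict 66, frames {48,16}
42 → fault, evict 48, frames {16,42}
48 → fault, evict 16, frames {42,48}
16 → fault, evict 42, frames {48,16}
92 → fault, evict 48, frames {16,92}
16 → hit
76 → fault, evict 92, frames {16,76}
16 → hit
76 → hit
48 → fault, evict 76, frames {16,48}
92 → fault, evict 48, frames {16,92}
76 → fault, evict 92, frames {16,76}
48 → fault, evict 76, frames {16,48}
92 → fault, evict 48, frames {16,92}
Page faults: 13.

13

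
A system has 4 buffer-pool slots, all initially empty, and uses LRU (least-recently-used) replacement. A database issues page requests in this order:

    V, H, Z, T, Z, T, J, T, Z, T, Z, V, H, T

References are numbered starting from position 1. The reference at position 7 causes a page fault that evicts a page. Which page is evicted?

V

pos 1: V → miss, frames [V]
pos 2: H → miss, frames [V, H]
pos 3: Z → miss, frames [V, H, Z]
pos 4: T → miss, frames [V, H, Z, T]
pos 5: Z → hit
pos 6: T → hit
pos 7: J → miss, evict V, frames [H, Z, T, J]
At position 7, page V is evicted.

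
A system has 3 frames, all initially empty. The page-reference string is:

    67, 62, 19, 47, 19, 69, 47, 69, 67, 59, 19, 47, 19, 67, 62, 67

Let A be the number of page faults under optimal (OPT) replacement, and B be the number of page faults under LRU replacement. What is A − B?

-3

Under OPT: F F F F . F . . . F F . . . F . → 8 faults.
Under LRU: F F F F . F . . F F F F . F F . → 11 faults.
A − B = 8 − 11 = -3.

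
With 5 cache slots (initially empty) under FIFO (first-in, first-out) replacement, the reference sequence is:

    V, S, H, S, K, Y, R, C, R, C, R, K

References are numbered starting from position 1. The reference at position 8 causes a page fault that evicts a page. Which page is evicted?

S

pos 1: V → fault, frames [V]
pos 2: S → fault, frames [V, S]
pos 3: H → fault, frames [V, S, H]
pos 4: S → hit
pos 5: K → fault, frames [V, S, H, K]
pos 6: Y → fault, frames [V, S, H, K, Y]
pos 7: R → fault, evict V, frames [S, H, K, Y, R]
pos 8: C → fault, evict S, frames [H, K, Y, R, C]
At position 8, page S is evicted.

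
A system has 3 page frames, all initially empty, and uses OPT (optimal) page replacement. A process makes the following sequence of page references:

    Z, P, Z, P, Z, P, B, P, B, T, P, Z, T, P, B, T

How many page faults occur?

5

Z: miss, frames (Z)
P: miss, frames (Z P)
Z: hit
P: hit
Z: hit
P: hit
B: miss, frames (Z P B)
P: hit
B: hit
T: miss, evict B, frames (Z P T)
P: hit
Z: hit
T: hit
P: hit
B: miss, evict P, frames (Z T B)
T: hit
Page faults: 5.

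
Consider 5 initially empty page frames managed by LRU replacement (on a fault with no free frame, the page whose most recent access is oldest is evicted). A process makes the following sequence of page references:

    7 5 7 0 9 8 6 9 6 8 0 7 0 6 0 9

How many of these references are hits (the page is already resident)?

10

7 → fault, frames (7)
5 → fault, frames (7 5)
7 → hit
0 → fault, frames (5 7 0)
9 → fault, frames (5 7 0 9)
8 → fault, frames (5 7 0 9 8)
6 → fault, evict 5, frames (7 0 9 8 6)
9 → hit
6 → hit
8 → hit
0 → hit
7 → hit
0 → hit
6 → hit
0 → hit
9 → hit
Hits: 10.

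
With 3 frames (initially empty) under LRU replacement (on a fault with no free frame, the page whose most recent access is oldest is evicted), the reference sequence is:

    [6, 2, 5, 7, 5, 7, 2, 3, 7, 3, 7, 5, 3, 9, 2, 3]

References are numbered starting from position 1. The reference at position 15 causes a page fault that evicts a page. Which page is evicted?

5

pos 1: 6 -> fault, frames [6]
pos 2: 2 -> fault, frames [6, 2]
pos 3: 5 -> fault, frames [6, 2, 5]
pos 4: 7 -> fault, evict 6, frames [2, 5, 7]
pos 5: 5 -> hit
pos 6: 7 -> hit
pos 7: 2 -> hit
pos 8: 3 -> fault, evict 5, frames [7, 2, 3]
pos 9: 7 -> hit
pos 10: 3 -> hit
pos 11: 7 -> hit
pos 12: 5 -> fault, evict 2, frames [3, 7, 5]
pos 13: 3 -> hit
pos 14: 9 -> fault, evict 7, frames [5, 3, 9]
pos 15: 2 -> fault, evict 5, frames [3, 9, 2]
At position 15, page 5 is evicted.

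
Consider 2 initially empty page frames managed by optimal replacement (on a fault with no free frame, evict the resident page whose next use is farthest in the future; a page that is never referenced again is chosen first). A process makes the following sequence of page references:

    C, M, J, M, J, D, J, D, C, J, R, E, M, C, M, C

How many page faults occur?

8

C → miss, frames [C]
M → miss, frames [C, M]
J → miss, evict C, frames [M, J]
M → hit
J → hit
D → miss, evict M, frames [J, D]
J → hit
D → hit
C → miss, evict D, frames [J, C]
J → hit
R → miss, evict J, frames [C, R]
E → miss, evict R, frames [C, E]
M → miss, evict E, frames [C, M]
C → hit
M → hit
C → hit
Page faults: 8.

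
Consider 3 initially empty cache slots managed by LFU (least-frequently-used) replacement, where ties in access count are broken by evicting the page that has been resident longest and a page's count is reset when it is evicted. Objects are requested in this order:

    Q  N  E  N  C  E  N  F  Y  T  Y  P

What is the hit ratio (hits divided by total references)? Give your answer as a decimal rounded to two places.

0.25

Q → fault, frames [Q]
N → fault, frames [Q, N]
E → fault, frames [Q, N, E]
N → hit
C → fault, evict Q, frames [N, E, C]
E → hit
N → hit
F → fault, evict C, frames [N, E, F]
Y → fault, evict F, frames [N, E, Y]
T → fault, evict Y, frames [N, E, T]
Y → fault, evict T, frames [N, E, Y]
P → fault, evict Y, frames [N, E, P]
Hits: 3 of 12 references → 3/12 = 0.2500.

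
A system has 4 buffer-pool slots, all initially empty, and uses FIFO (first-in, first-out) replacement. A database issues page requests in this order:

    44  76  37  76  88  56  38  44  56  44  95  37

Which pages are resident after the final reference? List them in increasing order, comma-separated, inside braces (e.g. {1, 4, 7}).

{37, 38, 44, 95}

44: miss, frames (44)
76: miss, frames (44 76)
37: miss, frames (44 76 37)
76: hit
88: miss, frames (44 76 37 88)
56: miss, evict 44, frames (76 37 88 56)
38: miss, evict 76, frames (37 88 56 38)
44: miss, evict 37, frames (88 56 38 44)
56: hit
44: hit
95: miss, evict 88, frames (56 38 44 95)
37: miss, evict 56, frames (38 44 95 37)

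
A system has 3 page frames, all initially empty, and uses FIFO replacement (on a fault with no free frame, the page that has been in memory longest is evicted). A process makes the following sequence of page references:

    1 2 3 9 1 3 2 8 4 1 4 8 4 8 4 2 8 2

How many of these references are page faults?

1 -> fault, frames {1}
2 -> fault, frames {1,2}
3 -> fault, frames {1,2,3}
9 -> fault, evict 1, frames {2,3,9}
1 -> fault, evict 2, frames {3,9,1}
3 -> hit
2 -> fault, evict 3, frames {9,1,2}
8 -> fault, evict 9, frames {1,2,8}
4 -> fault, evict 1, frames {2,8,4}
1 -> fault, evict 2, frames {8,4,1}
4 -> hit
8 -> hit
4 -> hit
8 -> hit
4 -> hit
2 -> fault, evict 8, frames {4,1,2}
8 -> fault, evict 4, frames {1,2,8}
2 -> hit
Page faults: 11.

11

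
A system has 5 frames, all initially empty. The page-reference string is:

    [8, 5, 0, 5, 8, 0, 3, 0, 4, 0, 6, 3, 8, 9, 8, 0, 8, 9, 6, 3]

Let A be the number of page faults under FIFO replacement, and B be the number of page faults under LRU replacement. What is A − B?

3

Under FIFO: F F F . . . F . F . F . F F . F . . . F → 10 faults.
Under LRU: F F F . . . F . F . F . . F . . . . . . → 7 faults.
A − B = 10 − 7 = 3.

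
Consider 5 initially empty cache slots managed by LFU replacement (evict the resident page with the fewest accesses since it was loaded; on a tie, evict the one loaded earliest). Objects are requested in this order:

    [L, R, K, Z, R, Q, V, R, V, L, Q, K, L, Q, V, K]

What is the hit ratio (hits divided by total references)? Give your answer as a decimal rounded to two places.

L → fault, frames [L]
R → fault, frames [L, R]
K → fault, frames [L, R, K]
Z → fault, frames [L, R, K, Z]
R → hit
Q → fault, frames [L, R, K, Z, Q]
V → fault, evict L, frames [R, K, Z, Q, V]
R → hit
V → hit
L → fault, evict K, frames [R, Z, Q, V, L]
Q → hit
K → fault, evict Z, frames [R, Q, V, L, K]
L → hit
Q → hit
V → hit
K → hit
Hits: 8 of 16 references → 8/16 = 0.5000.

0.50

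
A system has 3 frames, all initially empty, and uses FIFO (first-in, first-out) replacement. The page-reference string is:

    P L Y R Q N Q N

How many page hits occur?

2

P → miss, frames (P)
L → miss, frames (P L)
Y → miss, frames (P L Y)
R → miss, evict P, frames (L Y R)
Q → miss, evict L, frames (Y R Q)
N → miss, evict Y, frames (R Q N)
Q → hit
N → hit
Hits: 2.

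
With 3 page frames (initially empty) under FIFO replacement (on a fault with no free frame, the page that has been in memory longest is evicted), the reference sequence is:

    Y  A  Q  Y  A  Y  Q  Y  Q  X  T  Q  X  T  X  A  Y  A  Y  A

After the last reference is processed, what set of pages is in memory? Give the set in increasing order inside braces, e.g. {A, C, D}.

Y: miss, frames [Y]
A: miss, frames [Y, A]
Q: miss, frames [Y, A, Q]
Y: hit
A: hit
Y: hit
Q: hit
Y: hit
Q: hit
X: miss, evict Y, frames [A, Q, X]
T: miss, evict A, frames [Q, X, T]
Q: hit
X: hit
T: hit
X: hit
A: miss, evict Q, frames [X, T, A]
Y: miss, evict X, frames [T, A, Y]
A: hit
Y: hit
A: hit

{A, T, Y}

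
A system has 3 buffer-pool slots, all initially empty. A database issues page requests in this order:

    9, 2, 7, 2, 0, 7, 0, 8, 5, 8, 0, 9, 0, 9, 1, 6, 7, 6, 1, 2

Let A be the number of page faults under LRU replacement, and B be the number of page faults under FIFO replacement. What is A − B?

-1

Under LRU: F F F . F . . F F . . F . . F F F . . F → 11 faults.
Under FIFO: F F F . F . . F F . . F F . F F F . . F → 12 faults.
A − B = 11 − 12 = -1.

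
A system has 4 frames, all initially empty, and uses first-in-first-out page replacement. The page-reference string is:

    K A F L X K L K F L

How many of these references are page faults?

6

K → fault, frames {K}
A → fault, frames {K,A}
F → fault, frames {K,A,F}
L → fault, frames {K,A,F,L}
X → fault, evict K, frames {A,F,L,X}
K → fault, evict A, frames {F,L,X,K}
L → hit
K → hit
F → hit
L → hit
Page faults: 6.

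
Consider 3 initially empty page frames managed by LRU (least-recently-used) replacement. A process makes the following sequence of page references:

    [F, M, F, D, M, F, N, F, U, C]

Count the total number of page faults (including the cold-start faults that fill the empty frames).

F -> miss, frames [F]
M -> miss, frames [F, M]
F -> hit
D -> miss, frames [M, F, D]
M -> hit
F -> hit
N -> miss, evict D, frames [M, F, N]
F -> hit
U -> miss, evict M, frames [N, F, U]
C -> miss, evict N, frames [F, U, C]
Page faults: 6.

6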